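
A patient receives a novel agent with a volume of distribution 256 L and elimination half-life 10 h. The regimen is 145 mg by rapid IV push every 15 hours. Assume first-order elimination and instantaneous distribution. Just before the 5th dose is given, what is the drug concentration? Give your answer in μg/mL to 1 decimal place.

0.3 μg/mL

f = (1/2)^(τ/t½) = (1/2)^(15/10) ≈ 0.3536.
C₀ = D/Vd = 145/256 ≈ 0.566 μg/mL.
Before the 5th dose, 4 doses have been given. Superposition: Cmin = C₀·(f + f² + … + f^4).
≈ 0.566 × (0.3536 + 0.1250 + 0.0442 + 0.0156) ≈ 0.566 × 0.5384 ≈ 0.305 μg/mL.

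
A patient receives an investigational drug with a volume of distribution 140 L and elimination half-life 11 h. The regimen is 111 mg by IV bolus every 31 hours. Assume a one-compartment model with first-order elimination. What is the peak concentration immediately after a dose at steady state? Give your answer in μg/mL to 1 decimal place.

0.9 μg/mL

τ/t½ = 31/11 ≈ 2.8182, so fraction remaining f = (1/2)^(31/11) ≈ 0.1418.
Accumulation ratio R = 1/(1 − f) ≈ 1/0.8582 ≈ 1.1652.
Each bolus raises the concentration by D/Vd = 111/140 ≈ 0.793 μg/mL.
Cmax,ss = C₀/(1 − f) ≈ 0.793/0.8582 ≈ 0.924 μg/mL.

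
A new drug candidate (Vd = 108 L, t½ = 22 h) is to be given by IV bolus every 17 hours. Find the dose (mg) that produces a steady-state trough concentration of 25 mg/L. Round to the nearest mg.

1913 mg

τ/t½ = 17/22 ≈ 0.77273, so f = (1/2)^(17/22) ≈ 0.585310.
Cmin,ss = (D/Vd)·f/(1−f), so D = Cmin,ss·Vd·(1−f)/f.
D = 25 × 108 × (1−f)/f ≈ 25 × 108 × 0.70850 ≈ 1912.95 mg.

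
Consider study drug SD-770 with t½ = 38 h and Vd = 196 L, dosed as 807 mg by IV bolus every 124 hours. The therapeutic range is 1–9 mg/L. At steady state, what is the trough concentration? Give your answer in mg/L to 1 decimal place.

0.5 mg/L

Over one 124-h interval, 124/38 ≈ 3.2632 half-lives elapse, leaving f ≈ 0.1042 of each dose.
Single-dose peak C₀ = D/Vd = 807/196 ≈ 4.117 mg/L.
Steady-state trough Cmin,ss = C₀·f/(1−f) ≈ 4.117 × 0.1042/0.8958 ≈ 0.479 mg/L.
Trough 0.5 mg/L vs MEC 1 mg/L: subtherapeutic.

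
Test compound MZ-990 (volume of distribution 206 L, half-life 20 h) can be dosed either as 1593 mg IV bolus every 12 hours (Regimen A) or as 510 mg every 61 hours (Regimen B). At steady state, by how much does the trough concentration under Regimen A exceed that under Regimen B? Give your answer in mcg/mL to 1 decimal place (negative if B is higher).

14.7 mcg/mL

Regimen A: f = (1/2)^(12/20) ≈ 0.6598; Cmin,ss = (1593/206)·f/(1−f) ≈ 14.998 mcg/mL.
Regimen B: f = (1/2)^(61/20) ≈ 0.1207; Cmin,ss = (510/206)·f/(1−f) ≈ 0.340 mcg/mL.
Difference ≈ 14.998 − 0.340 ≈ 14.658 mcg/mL.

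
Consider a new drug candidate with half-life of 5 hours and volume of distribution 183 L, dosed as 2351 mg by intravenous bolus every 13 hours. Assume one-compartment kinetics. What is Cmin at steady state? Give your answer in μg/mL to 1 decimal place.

τ/t½ = 13/5 ≈ 2.6, so fraction remaining f = (1/2)^(13/5) ≈ 0.1649.
Each bolus raises the concentration by D/Vd = 2351/183 ≈ 12.847 μg/mL.
Steady-state trough Cmin,ss = C₀·f/(1−f) ≈ 12.847 × 0.1649/0.8351 ≈ 2.537 μg/mL.

2.5 μg/mL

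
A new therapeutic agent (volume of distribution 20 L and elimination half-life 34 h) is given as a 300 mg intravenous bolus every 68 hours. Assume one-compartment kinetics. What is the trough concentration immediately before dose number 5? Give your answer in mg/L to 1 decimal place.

5.0 mg/L

f = (1/2)^(τ/t½) = (1/2)^(68/34) ≈ 0.2500.
C₀ = D/Vd = 300/20 ≈ 15.000 mg/L.
Before the 5th dose, 4 doses have been given. Superposition: Cmin = C₀·(f + f² + … + f^4).
≈ 15.000 × (0.2500 + 0.0625 + 0.0156 + 0.0039) ≈ 15.000 × 0.3320 ≈ 4.980 mg/L.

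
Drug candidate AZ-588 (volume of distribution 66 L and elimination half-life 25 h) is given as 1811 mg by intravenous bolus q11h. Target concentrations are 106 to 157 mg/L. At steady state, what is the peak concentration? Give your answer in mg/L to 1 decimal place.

Over one 11-h interval, 11/25 ≈ 0.44 half-lives elapse, leaving f ≈ 0.7371 of each dose.
At steady state, accumulation factor R = 1/(1 − e^(−kτ)) ≈ 3.8037.
Single-dose peak C₀ = D/Vd = 1811/66 ≈ 27.439 mg/L.
Steady-state peak Cmax,ss = C₀·R ≈ 27.439 × 3.8037 ≈ 104.370 mg/L.
Peak 104.4 mg/L vs MTC 157 mg/L: below toxic threshold.

104.4 mg/L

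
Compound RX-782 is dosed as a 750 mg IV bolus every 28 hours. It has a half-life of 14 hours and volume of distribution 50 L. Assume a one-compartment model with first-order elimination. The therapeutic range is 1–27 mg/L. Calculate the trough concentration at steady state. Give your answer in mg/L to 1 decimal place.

5.0 mg/L

τ = 28 h = 2 half-lives, so f = (1/2)^2 = 0.25.
Accumulation ratio R = 1/(1 − f) = 1/0.75 = 4/3.
Single-dose peak C₀ = D/Vd = 750/50 = 15 mg/L.
Steady-state peak Cmax,ss = C₀·R = 15 × 4/3 ≈ 20.000 mg/L.
Steady-state trough Cmin,ss = Cmax,ss·f ≈ 20.000 × 0.25 ≈ 5.000 mg/L.
Trough 5.0 mg/L vs MEC 1 mg/L: adequate.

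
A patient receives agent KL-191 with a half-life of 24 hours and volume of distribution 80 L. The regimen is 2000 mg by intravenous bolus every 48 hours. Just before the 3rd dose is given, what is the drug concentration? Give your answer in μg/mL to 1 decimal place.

f = (1/2)^(τ/t½) = (1/2)^(48/24) ≈ 0.2500.
C₀ = D/Vd = 2000/80 ≈ 25.000 μg/mL.
Before the 3rd dose, 2 doses have been given. Superposition: Cmin = C₀·(f + f²).
≈ 25.000 × (0.2500 + 0.0625) ≈ 25.000 × 0.3125 ≈ 7.812 μg/mL.

7.8 μg/mL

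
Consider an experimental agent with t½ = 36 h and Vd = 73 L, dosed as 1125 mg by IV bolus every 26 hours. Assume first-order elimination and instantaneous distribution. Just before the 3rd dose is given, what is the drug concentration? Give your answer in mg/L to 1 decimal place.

15.0 mg/L

f = (1/2)^(τ/t½) = (1/2)^(26/36) ≈ 0.6062.
C₀ = D/Vd = 1125/73 ≈ 15.411 mg/L.
Before the 3rd dose, 2 doses have been given. Superposition: Cmin = C₀·(f + f²).
≈ 15.411 × (0.6062 + 0.3675) ≈ 15.411 × 0.9737 ≈ 15.006 mg/L.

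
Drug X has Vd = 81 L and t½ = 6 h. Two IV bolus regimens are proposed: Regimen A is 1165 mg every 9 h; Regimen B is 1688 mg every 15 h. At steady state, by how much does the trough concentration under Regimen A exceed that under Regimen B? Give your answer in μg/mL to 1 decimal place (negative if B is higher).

3.4 μg/mL

Regimen A: f = (1/2)^(9/6) ≈ 0.3536; Cmin,ss = (1165/81)·f/(1−f) ≈ 7.868 μg/mL.
Regimen B: f = (1/2)^(15/6) ≈ 0.1768; Cmin,ss = (1688/81)·f/(1−f) ≈ 4.476 μg/mL.
Difference ≈ 7.868 − 4.476 ≈ 3.392 μg/mL.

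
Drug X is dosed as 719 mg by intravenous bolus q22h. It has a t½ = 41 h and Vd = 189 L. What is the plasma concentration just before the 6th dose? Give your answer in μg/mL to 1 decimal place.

7.1 μg/mL

f = (1/2)^(τ/t½) = (1/2)^(22/41) ≈ 0.6894.
C₀ = D/Vd = 719/189 ≈ 3.804 μg/mL.
Before the 6th dose, 5 doses have been given. Superposition: Cmin = C₀·(f + f² + … + f^5).
≈ 3.804 × (0.6894 + 0.4753 + 0.3277 + 0.2259 + 0.1557) ≈ 3.804 × 1.8740 ≈ 7.129 μg/mL.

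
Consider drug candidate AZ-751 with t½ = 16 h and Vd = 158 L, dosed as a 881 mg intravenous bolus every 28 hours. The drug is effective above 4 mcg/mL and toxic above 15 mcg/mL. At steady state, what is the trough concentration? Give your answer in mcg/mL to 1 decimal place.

2.4 mcg/mL

Over one 28-h interval, 28/16 ≈ 1.75 half-lives elapse, leaving f ≈ 0.2973 of each dose.
Accumulation ratio R = 1/(1 − f) ≈ 1/0.7027 ≈ 1.4231.
Each bolus raises the concentration by D/Vd = 881/158 ≈ 5.576 mcg/mL.
Steady-state peak Cmax,ss = C₀·R ≈ 5.576 × 1.4231 ≈ 7.935 mcg/mL.
One interval later, Cmin,ss = Cmax,ss·e^(−kτ) ≈ 7.935 × 0.2973 ≈ 2.359 mcg/mL.
Trough 2.4 mcg/mL vs MEC 4 mcg/mL: subtherapeutic.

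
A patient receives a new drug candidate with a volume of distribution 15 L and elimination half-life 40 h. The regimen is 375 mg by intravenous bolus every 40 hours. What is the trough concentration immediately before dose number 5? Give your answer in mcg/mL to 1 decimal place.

23.4 mcg/mL

f = (1/2)^(τ/t½) = (1/2)^(40/40) ≈ 0.5000.
C₀ = D/Vd = 375/15 ≈ 25.000 mcg/mL.
Before the 5th dose, 4 doses have been given. Superposition: Cmin = C₀·(f + f² + … + f^4).
≈ 25.000 × (0.5000 + 0.2500 + 0.1250 + 0.0625) ≈ 25.000 × 0.9375 ≈ 23.438 mcg/mL.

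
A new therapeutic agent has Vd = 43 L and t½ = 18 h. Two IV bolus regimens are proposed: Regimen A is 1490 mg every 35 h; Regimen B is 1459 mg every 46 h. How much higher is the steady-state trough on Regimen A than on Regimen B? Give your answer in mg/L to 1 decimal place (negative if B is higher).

Regimen A: f = (1/2)^(35/18) ≈ 0.2598; Cmin,ss = (1490/43)·f/(1−f) ≈ 12.162 mg/L.
Regimen B: f = (1/2)^(46/18) ≈ 0.1701; Cmin,ss = (1459/43)·f/(1−f) ≈ 6.954 mg/L.
Difference ≈ 12.162 − 6.954 ≈ 5.208 mg/L.

5.2 mg/L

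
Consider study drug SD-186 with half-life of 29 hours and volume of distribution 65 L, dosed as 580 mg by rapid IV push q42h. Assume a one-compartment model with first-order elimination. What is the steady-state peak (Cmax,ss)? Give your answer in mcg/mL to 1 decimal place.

14.1 mcg/mL

k = ln2/t½ = ln2/29 ≈ 0.023902 h⁻¹; fraction remaining f = e^(−kτ) = e^(−0.023902×42) ≈ 0.3665.
Accumulation ratio R = 1/(1 − f) ≈ 1/0.6335 ≈ 1.5785.
Single-dose peak C₀ = D/Vd = 580/65 ≈ 8.923 mcg/mL.
Steady-state peak Cmax,ss = C₀·R ≈ 8.923 × 1.5785 ≈ 14.085 mcg/mL.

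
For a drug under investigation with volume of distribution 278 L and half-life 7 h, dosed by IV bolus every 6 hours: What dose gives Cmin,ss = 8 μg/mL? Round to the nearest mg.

1805 mg

τ/t½ = 6/7 ≈ 0.85714, so f = (1/2)^(6/7) ≈ 0.552045.
Cmin,ss = (D/Vd)·f/(1−f), so D = Cmin,ss·Vd·(1−f)/f.
D = 8 × 278 × (1−f)/f ≈ 8 × 278 × 0.81145 ≈ 1804.66 mg.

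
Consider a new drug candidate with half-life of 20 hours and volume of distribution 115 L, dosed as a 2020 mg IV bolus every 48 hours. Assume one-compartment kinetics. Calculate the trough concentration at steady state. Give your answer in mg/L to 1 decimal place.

4.1 mg/L

τ/t½ = 48/20 ≈ 2.4, so fraction remaining f = (1/2)^(48/20) ≈ 0.1895.
At steady state, accumulation factor R = 1/(1 − e^(−kτ)) ≈ 1.2338.
Single-dose peak C₀ = D/Vd = 2020/115 ≈ 17.565 mg/L.
Cmax,ss = C₀/(1 − f) ≈ 17.565/0.8105 ≈ 21.672 mg/L.
Steady-state trough Cmin,ss = Cmax,ss·f ≈ 21.672 × 0.1895 ≈ 4.107 mg/L.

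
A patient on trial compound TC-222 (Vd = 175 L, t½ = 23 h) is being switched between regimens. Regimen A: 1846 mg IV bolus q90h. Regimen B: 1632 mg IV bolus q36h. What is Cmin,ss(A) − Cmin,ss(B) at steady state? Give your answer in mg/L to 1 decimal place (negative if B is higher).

-4.0 mg/L

Regimen A: f = (1/2)^(90/23) ≈ 0.0664; Cmin,ss = (1846/175)·f/(1−f) ≈ 0.750 mg/L.
Regimen B: f = (1/2)^(36/23) ≈ 0.3379; Cmin,ss = (1632/175)·f/(1−f) ≈ 4.759 mg/L.
Difference ≈ 0.750 − 4.759 ≈ -4.009 mg/L.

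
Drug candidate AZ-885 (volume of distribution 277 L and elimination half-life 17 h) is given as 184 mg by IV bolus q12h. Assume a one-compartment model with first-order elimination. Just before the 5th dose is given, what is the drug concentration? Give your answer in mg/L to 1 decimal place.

0.9 mg/L

f = (1/2)^(τ/t½) = (1/2)^(12/17) ≈ 0.6131.
C₀ = D/Vd = 184/277 ≈ 0.664 mg/L.
Before the 5th dose, 4 doses have been given. Superposition: Cmin = C₀·(f + f² + … + f^4).
≈ 0.664 × (0.6131 + 0.3759 + 0.2305 + 0.1413) ≈ 0.664 × 1.3608 ≈ 0.904 mg/L.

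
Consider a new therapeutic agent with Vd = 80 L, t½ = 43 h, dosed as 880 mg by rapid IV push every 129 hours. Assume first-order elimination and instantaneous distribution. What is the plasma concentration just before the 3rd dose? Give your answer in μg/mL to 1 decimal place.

1.5 μg/mL

f = (1/2)^(τ/t½) = (1/2)^(129/43) ≈ 0.1250.
C₀ = D/Vd = 880/80 ≈ 11.000 μg/mL.
Before the 3rd dose, 2 doses have been given. Superposition: Cmin = C₀·(f + f²).
≈ 11.000 × (0.1250 + 0.0156) ≈ 11.000 × 0.1406 ≈ 1.547 μg/mL.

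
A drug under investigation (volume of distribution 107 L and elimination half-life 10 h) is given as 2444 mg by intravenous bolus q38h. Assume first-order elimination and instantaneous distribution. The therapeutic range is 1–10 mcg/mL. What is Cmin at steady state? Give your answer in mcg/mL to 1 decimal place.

1.8 mcg/mL

τ/t½ = 38/10 ≈ 3.8, so fraction remaining f = (1/2)^(38/10) ≈ 0.0718.
Single-dose peak C₀ = D/Vd = 2444/107 ≈ 22.841 mcg/mL.
Steady-state trough Cmin,ss = C₀·f/(1−f) ≈ 22.841 × 0.0718/0.9282 ≈ 1.767 mcg/mL.
Trough 1.8 mcg/mL vs MEC 1 mcg/mL: adequate.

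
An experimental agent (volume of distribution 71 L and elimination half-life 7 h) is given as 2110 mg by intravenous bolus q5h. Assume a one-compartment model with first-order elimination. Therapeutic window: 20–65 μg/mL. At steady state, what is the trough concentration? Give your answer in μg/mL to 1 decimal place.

k = ln2/t½ = ln2/7 ≈ 0.099021 h⁻¹; fraction remaining f = e^(−kτ) = e^(−0.099021×5) ≈ 0.6095.
Accumulation ratio R = 1/(1 − f) ≈ 1/0.3905 ≈ 2.5608.
Single-dose peak C₀ = D/Vd = 2110/71 ≈ 29.718 μg/mL.
Cmax,ss = C₀/(1 − f) ≈ 29.718/0.3905 ≈ 76.102 μg/mL.
Steady-state trough Cmin,ss = Cmax,ss·f ≈ 76.102 × 0.6095 ≈ 46.384 μg/mL.
Trough 46.4 μg/mL vs MEC 20 μg/mL: adequate.

46.4 μg/mL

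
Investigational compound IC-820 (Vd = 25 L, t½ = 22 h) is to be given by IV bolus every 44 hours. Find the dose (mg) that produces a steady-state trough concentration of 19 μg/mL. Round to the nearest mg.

1425 mg

τ/t½ = 44/22 ≈ 2, so f = (1/2)^(44/22) ≈ 0.250000.
Cmin,ss = (D/Vd)·f/(1−f), so D = Cmin,ss·Vd·(1−f)/f.
D = 19 × 25 × (1−f)/f ≈ 19 × 25 × 3.00000 ≈ 1425.00 mg.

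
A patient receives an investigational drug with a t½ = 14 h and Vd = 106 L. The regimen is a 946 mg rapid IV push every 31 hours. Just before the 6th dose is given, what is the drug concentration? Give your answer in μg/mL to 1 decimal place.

f = (1/2)^(τ/t½) = (1/2)^(31/14) ≈ 0.2155.
C₀ = D/Vd = 946/106 ≈ 8.925 μg/mL.
Before the 6th dose, 5 doses have been given. Superposition: Cmin = C₀·(f + f² + … + f^5).
≈ 8.925 × (0.2155 + 0.0464 + 0.0100 + 0.0022 + 0.0005) ≈ 8.925 × 0.2746 ≈ 2.451 μg/mL.

2.5 μg/mL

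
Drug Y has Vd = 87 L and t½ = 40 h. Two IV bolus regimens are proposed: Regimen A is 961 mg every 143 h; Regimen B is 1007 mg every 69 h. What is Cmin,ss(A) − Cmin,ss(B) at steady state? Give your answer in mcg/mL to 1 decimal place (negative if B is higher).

Regimen A: f = (1/2)^(143/40) ≈ 0.0839; Cmin,ss = (961/87)·f/(1−f) ≈ 1.012 mcg/mL.
Regimen B: f = (1/2)^(69/40) ≈ 0.3025; Cmin,ss = (1007/87)·f/(1−f) ≈ 5.020 mcg/mL.
Difference ≈ 1.012 − 5.020 ≈ -4.008 mcg/mL.

-4.0 mcg/mL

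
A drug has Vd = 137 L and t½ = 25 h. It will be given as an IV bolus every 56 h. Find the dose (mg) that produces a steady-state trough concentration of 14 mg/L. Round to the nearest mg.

7143 mg

τ/t½ = 56/25 ≈ 2.24, so f = (1/2)^(56/25) ≈ 0.211686.
Cmin,ss = (D/Vd)·f/(1−f), so D = Cmin,ss·Vd·(1−f)/f.
D = 14 × 137 × (1−f)/f ≈ 14 × 137 × 3.72398 ≈ 7142.59 mg.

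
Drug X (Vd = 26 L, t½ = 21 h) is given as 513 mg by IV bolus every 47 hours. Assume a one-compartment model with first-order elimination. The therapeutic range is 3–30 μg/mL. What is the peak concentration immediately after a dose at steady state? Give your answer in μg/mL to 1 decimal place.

Over one 47-h interval, 47/21 ≈ 2.2381 half-lives elapse, leaving f ≈ 0.2120 of each dose.
Accumulation ratio R = 1/(1 − f) ≈ 1/0.7880 ≈ 1.2690.
Each bolus raises the concentration by D/Vd = 513/26 ≈ 19.731 μg/mL.
Steady-state peak Cmax,ss = C₀·R ≈ 19.731 × 1.2690 ≈ 25.039 μg/mL.
Peak 25.0 μg/mL vs MTC 30 μg/mL: below toxic threshold.

25.0 μg/mL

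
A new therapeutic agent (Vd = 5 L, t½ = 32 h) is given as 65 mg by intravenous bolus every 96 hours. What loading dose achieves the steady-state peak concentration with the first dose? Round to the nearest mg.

74 mg

f = (1/2)^(96/32) ≈ 0.125000; accumulation ratio R = 1/(1−f) ≈ 1.14286.
Loading dose to hit Cmax,ss on first dose: D_load = D_maint·R ≈ 65 × 1.14286 ≈ 74.29 mg.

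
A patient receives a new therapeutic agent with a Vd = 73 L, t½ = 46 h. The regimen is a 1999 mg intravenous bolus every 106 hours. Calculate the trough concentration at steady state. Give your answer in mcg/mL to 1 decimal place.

7.0 mcg/mL

k = ln2/t½ = ln2/46 ≈ 0.015068 h⁻¹; fraction remaining f = e^(−kτ) = e^(−0.015068×106) ≈ 0.2025.
Each bolus raises the concentration by D/Vd = 1999/73 ≈ 27.384 mcg/mL.
Steady-state trough Cmin,ss = C₀·f/(1−f) ≈ 27.384 × 0.2025/0.7975 ≈ 6.953 mcg/mL.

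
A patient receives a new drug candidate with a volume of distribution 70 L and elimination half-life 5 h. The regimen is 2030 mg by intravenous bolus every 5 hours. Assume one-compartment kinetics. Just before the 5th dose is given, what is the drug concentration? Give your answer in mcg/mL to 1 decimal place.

27.2 mcg/mL

f = (1/2)^(τ/t½) = (1/2)^(5/5) ≈ 0.5000.
C₀ = D/Vd = 2030/70 ≈ 29.000 mcg/mL.
Before the 5th dose, 4 doses have been given. Superposition: Cmin = C₀·(f + f² + … + f^4).
≈ 29.000 × (0.5000 + 0.2500 + 0.1250 + 0.0625) ≈ 29.000 × 0.9375 ≈ 27.188 mcg/mL.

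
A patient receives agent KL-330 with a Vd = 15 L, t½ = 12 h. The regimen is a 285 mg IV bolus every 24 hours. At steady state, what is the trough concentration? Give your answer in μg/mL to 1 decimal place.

6.3 μg/mL

The dosing interval is 2 half-lives, so f = 2^(−2) = 0.25.
Accumulation ratio R = 1/(1 − f) = 1/0.75 = 4/3.
Single-dose peak C₀ = D/Vd = 285/15 = 19 μg/mL.
Steady-state peak Cmax,ss = C₀·R = 19 × 4/3 ≈ 25.333 μg/mL.
Steady-state trough Cmin,ss = Cmax,ss·f ≈ 25.333 × 0.25 ≈ 6.333 μg/mL.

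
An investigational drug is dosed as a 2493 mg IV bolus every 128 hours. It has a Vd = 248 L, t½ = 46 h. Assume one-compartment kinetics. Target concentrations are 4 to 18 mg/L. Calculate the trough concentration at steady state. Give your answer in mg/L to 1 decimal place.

1.7 mg/L

Over one 128-h interval, 128/46 ≈ 2.7826 half-lives elapse, leaving f ≈ 0.1453 of each dose.
At steady state, accumulation factor R = 1/(1 − e^(−kτ)) ≈ 1.1700.
Single-dose peak C₀ = D/Vd = 2493/248 ≈ 10.052 mg/L.
Steady-state peak Cmax,ss = C₀·R ≈ 10.052 × 1.1700 ≈ 11.761 mg/L.
One interval later, Cmin,ss = Cmax,ss·e^(−kτ) ≈ 11.761 × 0.1453 ≈ 1.709 mg/L.
Trough 1.7 mg/L vs MEC 4 mg/L: subtherapeutic.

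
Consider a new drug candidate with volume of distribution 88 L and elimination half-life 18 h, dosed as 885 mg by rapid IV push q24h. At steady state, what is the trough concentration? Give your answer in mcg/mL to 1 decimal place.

6.6 mcg/mL

Over one 24-h interval, 24/18 ≈ 1.3333 half-lives elapse, leaving f ≈ 0.3969 of each dose.
Each bolus raises the concentration by D/Vd = 885/88 ≈ 10.057 mcg/mL.
Steady-state trough Cmin,ss = C₀·f/(1−f) ≈ 10.057 × 0.3969/0.6031 ≈ 6.619 mcg/mL.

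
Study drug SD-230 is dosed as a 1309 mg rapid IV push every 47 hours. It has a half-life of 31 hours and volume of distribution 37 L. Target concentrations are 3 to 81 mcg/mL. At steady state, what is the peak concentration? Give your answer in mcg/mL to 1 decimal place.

54.4 mcg/mL

k = ln2/t½ = ln2/31 ≈ 0.022360 h⁻¹; fraction remaining f = e^(−kτ) = e^(−0.022360×47) ≈ 0.3496.
At steady state, accumulation factor R = 1/(1 − e^(−kτ)) ≈ 1.5375.
Single-dose peak C₀ = D/Vd = 1309/37 ≈ 35.378 mcg/mL.
Cmax,ss = C₀/(1 − f) ≈ 35.378/0.6504 ≈ 54.394 mcg/mL.
Peak 54.4 mcg/mL vs MTC 81 mcg/mL: below toxic threshold.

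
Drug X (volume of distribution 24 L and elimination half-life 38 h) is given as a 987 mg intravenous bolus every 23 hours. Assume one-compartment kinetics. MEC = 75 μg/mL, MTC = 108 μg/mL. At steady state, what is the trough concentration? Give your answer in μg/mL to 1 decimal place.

78.9 μg/mL

τ/t½ = 23/38 ≈ 0.60526, so fraction remaining f = (1/2)^(23/38) ≈ 0.6574.
At steady state, accumulation factor R = 1/(1 − e^(−kτ)) ≈ 2.9189.
Single-dose peak C₀ = D/Vd = 987/24 ≈ 41.125 μg/mL.
Cmax,ss = C₀/(1 − f) ≈ 41.125/0.3426 ≈ 120.038 μg/mL.
Steady-state trough Cmin,ss = Cmax,ss·f ≈ 120.038 × 0.6574 ≈ 78.913 μg/mL.
Trough 78.9 μg/mL vs MEC 75 μg/mL: adequate.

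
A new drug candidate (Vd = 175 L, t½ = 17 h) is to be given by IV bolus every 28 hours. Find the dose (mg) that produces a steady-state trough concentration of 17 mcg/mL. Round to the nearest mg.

6343 mg

τ/t½ = 28/17 ≈ 1.6471, so f = (1/2)^(28/17) ≈ 0.319290.
Cmin,ss = (D/Vd)·f/(1−f), so D = Cmin,ss·Vd·(1−f)/f.
D = 17 × 175 × (1−f)/f ≈ 17 × 175 × 2.13195 ≈ 6342.55 mg.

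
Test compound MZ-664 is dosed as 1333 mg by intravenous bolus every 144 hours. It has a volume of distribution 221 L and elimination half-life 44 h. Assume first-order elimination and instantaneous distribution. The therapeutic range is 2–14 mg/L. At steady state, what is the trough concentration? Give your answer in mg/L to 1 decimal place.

Over one 144-h interval, 144/44 ≈ 3.2727 half-lives elapse, leaving f ≈ 0.1035 of each dose.
Accumulation ratio R = 1/(1 − f) ≈ 1/0.8965 ≈ 1.1154.
Single-dose peak C₀ = D/Vd = 1333/221 ≈ 6.032 mg/L.
Cmax,ss = C₀/(1 − f) ≈ 6.032/0.8965 ≈ 6.728 mg/L.
One interval later, Cmin,ss = Cmax,ss·e^(−kτ) ≈ 6.728 × 0.1035 ≈ 0.696 mg/L.
Trough 0.7 mg/L vs MEC 2 mg/L: subtherapeutic.

0.7 mg/L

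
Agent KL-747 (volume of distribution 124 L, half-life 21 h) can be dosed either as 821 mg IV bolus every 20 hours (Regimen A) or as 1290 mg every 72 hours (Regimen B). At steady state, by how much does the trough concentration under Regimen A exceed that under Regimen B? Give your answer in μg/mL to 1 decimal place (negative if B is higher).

6.0 μg/mL

Regimen A: f = (1/2)^(20/21) ≈ 0.5168; Cmin,ss = (821/124)·f/(1−f) ≈ 7.081 μg/mL.
Regimen B: f = (1/2)^(72/21) ≈ 0.0929; Cmin,ss = (1290/124)·f/(1−f) ≈ 1.065 μg/mL.
Difference ≈ 7.081 − 1.065 ≈ 6.016 μg/mL.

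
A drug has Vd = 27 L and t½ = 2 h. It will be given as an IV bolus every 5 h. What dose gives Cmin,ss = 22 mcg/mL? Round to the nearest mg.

τ/t½ = 5/2 ≈ 2.5, so f = (1/2)^(5/2) ≈ 0.176777.
Cmin,ss = (D/Vd)·f/(1−f), so D = Cmin,ss·Vd·(1−f)/f.
D = 22 × 27 × (1−f)/f ≈ 22 × 27 × 4.65684 ≈ 2766.16 mg.

2766 mg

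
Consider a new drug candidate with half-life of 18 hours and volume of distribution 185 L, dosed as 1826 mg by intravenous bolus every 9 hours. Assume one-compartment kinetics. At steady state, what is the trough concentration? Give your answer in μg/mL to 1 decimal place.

τ/t½ = 9/18 ≈ 0.5, so fraction remaining f = (1/2)^(9/18) ≈ 0.7071.
Each bolus raises the concentration by D/Vd = 1826/185 ≈ 9.870 μg/mL.
Steady-state trough Cmin,ss = C₀·f/(1−f) ≈ 9.870 × 0.7071/0.2929 ≈ 23.828 μg/mL.

23.8 μg/mL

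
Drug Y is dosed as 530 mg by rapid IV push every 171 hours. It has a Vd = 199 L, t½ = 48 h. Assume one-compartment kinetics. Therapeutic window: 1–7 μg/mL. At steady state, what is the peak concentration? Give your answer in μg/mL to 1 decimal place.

Over one 171-h interval, 171/48 ≈ 3.5625 half-lives elapse, leaving f ≈ 0.0846 of each dose.
At steady state, accumulation factor R = 1/(1 − e^(−kτ)) ≈ 1.0924.
Each bolus raises the concentration by D/Vd = 530/199 ≈ 2.663 μg/mL.
Cmax,ss = C₀/(1 − f) ≈ 2.663/0.9154 ≈ 2.909 μg/mL.
Peak 2.9 μg/mL vs MTC 7 μg/mL: below toxic threshold.

2.9 μg/mL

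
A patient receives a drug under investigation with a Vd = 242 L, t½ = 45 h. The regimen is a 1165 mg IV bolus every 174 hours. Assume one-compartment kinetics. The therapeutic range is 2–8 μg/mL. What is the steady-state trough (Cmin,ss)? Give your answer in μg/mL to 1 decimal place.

τ/t½ = 174/45 ≈ 3.8667, so fraction remaining f = (1/2)^(174/45) ≈ 0.0686.
Single-dose peak C₀ = D/Vd = 1165/242 ≈ 4.814 μg/mL.
Steady-state trough Cmin,ss = C₀·f/(1−f) ≈ 4.814 × 0.0686/0.9314 ≈ 0.355 μg/mL.
Trough 0.4 μg/mL vs MEC 2 μg/mL: subtherapeutic.

0.4 μg/mL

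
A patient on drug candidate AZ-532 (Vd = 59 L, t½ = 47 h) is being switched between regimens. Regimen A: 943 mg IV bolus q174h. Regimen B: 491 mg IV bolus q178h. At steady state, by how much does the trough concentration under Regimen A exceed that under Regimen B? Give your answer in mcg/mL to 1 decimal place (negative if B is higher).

0.7 mcg/mL

Regimen A: f = (1/2)^(174/47) ≈ 0.0768; Cmin,ss = (943/59)·f/(1−f) ≈ 1.330 mcg/mL.
Regimen B: f = (1/2)^(178/47) ≈ 0.0724; Cmin,ss = (491/59)·f/(1−f) ≈ 0.650 mcg/mL.
Difference ≈ 1.330 − 0.650 ≈ 0.680 mcg/mL.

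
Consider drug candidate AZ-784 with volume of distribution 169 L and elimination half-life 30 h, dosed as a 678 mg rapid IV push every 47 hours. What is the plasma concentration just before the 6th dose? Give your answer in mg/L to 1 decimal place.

f = (1/2)^(τ/t½) = (1/2)^(47/30) ≈ 0.3376.
C₀ = D/Vd = 678/169 ≈ 4.012 mg/L.
Before the 6th dose, 5 doses have been given. Superposition: Cmin = C₀·(f + f² + … + f^5).
≈ 4.012 × (0.3376 + 0.1140 + 0.0385 + 0.0130 + 0.0044) ≈ 4.012 × 0.5075 ≈ 2.036 mg/L.

2.0 mg/L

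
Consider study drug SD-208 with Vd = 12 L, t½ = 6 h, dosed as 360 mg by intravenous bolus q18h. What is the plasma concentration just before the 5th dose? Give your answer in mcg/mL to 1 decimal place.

4.3 mcg/mL

f = (1/2)^(τ/t½) = (1/2)^(18/6) ≈ 0.1250.
C₀ = D/Vd = 360/12 ≈ 30.000 mcg/mL.
Before the 5th dose, 4 doses have been given. Superposition: Cmin = C₀·(f + f² + … + f^4).
≈ 30.000 × (0.1250 + 0.0156 + 0.0020 + 0.0002) ≈ 30.000 × 0.1428 ≈ 4.284 mcg/mL.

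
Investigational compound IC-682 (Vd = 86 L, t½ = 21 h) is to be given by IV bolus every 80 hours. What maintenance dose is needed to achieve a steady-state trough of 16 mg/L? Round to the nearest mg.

τ/t½ = 80/21 ≈ 3.8095, so f = (1/2)^(80/21) ≈ 0.071321.
Cmin,ss = (D/Vd)·f/(1−f), so D = Cmin,ss·Vd·(1−f)/f.
D = 16 × 86 × (1−f)/f ≈ 16 × 86 × 13.02112 ≈ 17917.06 mg.

17917 mg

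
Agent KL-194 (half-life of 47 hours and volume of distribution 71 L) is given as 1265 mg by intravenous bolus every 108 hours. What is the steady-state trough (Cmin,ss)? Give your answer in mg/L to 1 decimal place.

4.5 mg/L

k = ln2/t½ = ln2/47 ≈ 0.014748 h⁻¹; fraction remaining f = e^(−kτ) = e^(−0.014748×108) ≈ 0.2034.
Each bolus raises the concentration by D/Vd = 1265/71 ≈ 17.817 mg/L.
Steady-state trough Cmin,ss = C₀·f/(1−f) ≈ 17.817 × 0.2034/0.7966 ≈ 4.549 mg/L.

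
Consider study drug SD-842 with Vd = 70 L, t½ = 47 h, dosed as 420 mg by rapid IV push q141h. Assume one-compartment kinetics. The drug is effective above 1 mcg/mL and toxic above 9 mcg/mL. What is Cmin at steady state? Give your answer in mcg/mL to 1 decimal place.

τ = 141 h = 3 half-lives, so f = (1/2)^3 = 0.125.
At steady state, R = 1/(1 − 0.125) = 8/7.
Single-dose peak C₀ = D/Vd = 420/70 = 6 mcg/mL.
Steady-state peak Cmax,ss = C₀·R = 6 × 8/7 ≈ 6.857 mcg/mL.
Steady-state trough Cmin,ss = Cmax,ss·f ≈ 6.857 × 0.125 ≈ 0.857 mcg/mL.
Trough 0.9 mcg/mL vs MEC 1 mcg/mL: subtherapeutic.

0.9 mcg/mL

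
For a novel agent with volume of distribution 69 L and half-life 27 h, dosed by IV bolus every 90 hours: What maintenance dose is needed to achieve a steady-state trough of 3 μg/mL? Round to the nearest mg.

τ/t½ = 90/27 ≈ 3.3333, so f = (1/2)^(90/27) ≈ 0.099213.
Cmin,ss = (D/Vd)·f/(1−f), so D = Cmin,ss·Vd·(1−f)/f.
D = 3 × 69 × (1−f)/f ≈ 3 × 69 × 9.07932 ≈ 1879.42 mg.

1879 mg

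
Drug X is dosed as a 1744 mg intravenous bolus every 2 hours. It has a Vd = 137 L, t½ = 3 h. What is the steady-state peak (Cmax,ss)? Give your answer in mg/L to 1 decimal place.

τ/t½ = 2/3 ≈ 0.66667, so fraction remaining f = (1/2)^(2/3) ≈ 0.6300.
At steady state, accumulation factor R = 1/(1 − e^(−kτ)) ≈ 2.7027.
Each bolus raises the concentration by D/Vd = 1744/137 ≈ 12.730 mg/L.
Steady-state peak Cmax,ss = C₀·R ≈ 12.730 × 2.7027 ≈ 34.405 mg/L.

34.4 mg/L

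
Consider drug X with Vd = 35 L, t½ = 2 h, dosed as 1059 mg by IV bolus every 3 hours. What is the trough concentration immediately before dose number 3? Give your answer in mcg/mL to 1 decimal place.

14.5 mcg/mL

f = (1/2)^(τ/t½) = (1/2)^(3/2) ≈ 0.3536.
C₀ = D/Vd = 1059/35 ≈ 30.257 mcg/mL.
Before the 3rd dose, 2 doses have been given. Superposition: Cmin = C₀·(f + f²).
≈ 30.257 × (0.3536 + 0.1250) ≈ 30.257 × 0.4786 ≈ 14.481 mcg/mL.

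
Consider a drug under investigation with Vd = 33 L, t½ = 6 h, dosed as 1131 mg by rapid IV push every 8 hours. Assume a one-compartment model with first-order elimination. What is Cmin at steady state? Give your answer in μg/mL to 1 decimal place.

Over one 8-h interval, 8/6 ≈ 1.3333 half-lives elapse, leaving f ≈ 0.3969 of each dose.
Accumulation ratio R = 1/(1 − f) ≈ 1/0.6031 ≈ 1.6581.
Each bolus raises the concentration by D/Vd = 1131/33 ≈ 34.273 μg/mL.
Cmax,ss = C₀/(1 − f) ≈ 34.273/0.6031 ≈ 56.828 μg/mL.
One interval later, Cmin,ss = Cmax,ss·e^(−kτ) ≈ 56.828 × 0.3969 ≈ 22.555 μg/mL.

22.6 μg/mL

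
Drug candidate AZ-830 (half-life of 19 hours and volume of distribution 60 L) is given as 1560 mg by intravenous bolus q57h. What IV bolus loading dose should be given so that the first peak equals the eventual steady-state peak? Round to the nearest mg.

1783 mg

f = (1/2)^(57/19) ≈ 0.125000; accumulation ratio R = 1/(1−f) ≈ 1.14286.
Loading dose to hit Cmax,ss on first dose: D_load = D_maint·R ≈ 1560 × 1.14286 ≈ 1782.86 mg.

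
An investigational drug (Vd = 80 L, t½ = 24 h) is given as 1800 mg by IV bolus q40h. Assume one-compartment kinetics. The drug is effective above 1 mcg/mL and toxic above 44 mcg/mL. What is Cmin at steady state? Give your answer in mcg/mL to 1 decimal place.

10.3 mcg/mL

Over one 40-h interval, 40/24 ≈ 1.6667 half-lives elapse, leaving f ≈ 0.3150 of each dose.
Single-dose peak C₀ = D/Vd = 1800/80 ≈ 22.500 mcg/mL.
Steady-state trough Cmin,ss = C₀·f/(1−f) ≈ 22.500 × 0.3150/0.6850 ≈ 10.347 mcg/mL.
Trough 10.3 mcg/mL vs MEC 1 mcg/mL: adequate.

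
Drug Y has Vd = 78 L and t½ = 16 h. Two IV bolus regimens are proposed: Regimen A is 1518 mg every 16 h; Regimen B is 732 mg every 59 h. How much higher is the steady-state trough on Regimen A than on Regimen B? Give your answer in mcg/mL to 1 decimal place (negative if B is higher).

Regimen A: f = (1/2)^(16/16) ≈ 0.5000; Cmin,ss = (1518/78)·f/(1−f) ≈ 19.462 mcg/mL.
Regimen B: f = (1/2)^(59/16) ≈ 0.0776; Cmin,ss = (732/78)·f/(1−f) ≈ 0.790 mcg/mL.
Difference ≈ 19.462 − 0.790 ≈ 18.672 mcg/mL.

18.7 mcg/mL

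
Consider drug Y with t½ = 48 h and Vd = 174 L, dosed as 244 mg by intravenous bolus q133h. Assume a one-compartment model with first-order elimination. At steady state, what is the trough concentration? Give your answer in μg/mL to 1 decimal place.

0.2 μg/mL

τ/t½ = 133/48 ≈ 2.7708, so fraction remaining f = (1/2)^(133/48) ≈ 0.1465.
At steady state, accumulation factor R = 1/(1 − e^(−kτ)) ≈ 1.1716.
Single-dose peak C₀ = D/Vd = 244/174 ≈ 1.402 μg/mL.
Steady-state peak Cmax,ss = C₀·R ≈ 1.402 × 1.1716 ≈ 1.643 μg/mL.
One interval later, Cmin,ss = Cmax,ss·e^(−kτ) ≈ 1.643 × 0.1465 ≈ 0.241 μg/mL.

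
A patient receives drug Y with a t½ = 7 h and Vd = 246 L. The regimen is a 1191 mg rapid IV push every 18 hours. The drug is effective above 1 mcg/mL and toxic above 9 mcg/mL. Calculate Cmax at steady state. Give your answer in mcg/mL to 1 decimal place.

5.8 mcg/mL

Over one 18-h interval, 18/7 ≈ 2.5714 half-lives elapse, leaving f ≈ 0.1682 of each dose.
Accumulation ratio R = 1/(1 − f) ≈ 1/0.8318 ≈ 1.2022.
Each bolus raises the concentration by D/Vd = 1191/246 ≈ 4.841 mcg/mL.
Steady-state peak Cmax,ss = C₀·R ≈ 4.841 × 1.2022 ≈ 5.820 mcg/mL.
Peak 5.8 mcg/mL vs MTC 9 mcg/mL: below toxic threshold.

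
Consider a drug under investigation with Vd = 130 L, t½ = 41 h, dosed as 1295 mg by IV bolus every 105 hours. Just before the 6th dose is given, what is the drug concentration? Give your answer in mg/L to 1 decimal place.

2.0 mg/L

f = (1/2)^(τ/t½) = (1/2)^(105/41) ≈ 0.1695.
C₀ = D/Vd = 1295/130 ≈ 9.962 mg/L.
Before the 6th dose, 5 doses have been given. Superposition: Cmin = C₀·(f + f² + … + f^5).
≈ 9.962 × (0.1695 + 0.0287 + 0.0049 + 0.0008 + 0.0001) ≈ 9.962 × 0.2040 ≈ 2.032 mg/L.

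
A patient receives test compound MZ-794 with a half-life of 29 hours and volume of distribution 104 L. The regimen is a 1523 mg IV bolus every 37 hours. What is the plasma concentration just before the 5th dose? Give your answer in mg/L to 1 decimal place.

10.0 mg/L

f = (1/2)^(τ/t½) = (1/2)^(37/29) ≈ 0.4130.
C₀ = D/Vd = 1523/104 ≈ 14.644 mg/L.
Before the 5th dose, 4 doses have been given. Superposition: Cmin = C₀·(f + f² + … + f^4).
≈ 14.644 × (0.4130 + 0.1706 + 0.0704 + 0.0291) ≈ 14.644 × 0.6831 ≈ 10.003 mg/L.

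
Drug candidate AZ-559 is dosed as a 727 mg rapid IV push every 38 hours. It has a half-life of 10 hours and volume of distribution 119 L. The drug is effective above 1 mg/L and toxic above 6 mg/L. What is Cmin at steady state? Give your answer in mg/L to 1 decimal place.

0.5 mg/L

τ/t½ = 38/10 ≈ 3.8, so fraction remaining f = (1/2)^(38/10) ≈ 0.0718.
Accumulation ratio R = 1/(1 − f) ≈ 1/0.9282 ≈ 1.0774.
Each bolus raises the concentration by D/Vd = 727/119 ≈ 6.109 mg/L.
Cmax,ss = C₀/(1 − f) ≈ 6.109/0.9282 ≈ 6.582 mg/L.
One interval later, Cmin,ss = Cmax,ss·e^(−kτ) ≈ 6.582 × 0.0718 ≈ 0.473 mg/L.
Trough 0.5 mg/L vs MEC 1 mg/L: subtherapeutic.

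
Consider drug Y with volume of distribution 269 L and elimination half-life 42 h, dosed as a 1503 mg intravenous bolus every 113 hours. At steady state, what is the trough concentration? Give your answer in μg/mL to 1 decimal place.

k = ln2/t½ = ln2/42 ≈ 0.016504 h⁻¹; fraction remaining f = e^(−kτ) = e^(−0.016504×113) ≈ 0.1549.
At steady state, accumulation factor R = 1/(1 − e^(−kτ)) ≈ 1.1833.
Each bolus raises the concentration by D/Vd = 1503/269 ≈ 5.587 μg/mL.
Steady-state peak Cmax,ss = C₀·R ≈ 5.587 × 1.1833 ≈ 6.611 μg/mL.
One interval later, Cmin,ss = Cmax,ss·e^(−kτ) ≈ 6.611 × 0.1549 ≈ 1.024 μg/mL.

1.0 μg/mL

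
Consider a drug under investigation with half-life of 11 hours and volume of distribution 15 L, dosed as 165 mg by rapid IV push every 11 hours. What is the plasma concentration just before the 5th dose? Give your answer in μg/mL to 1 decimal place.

f = (1/2)^(τ/t½) = (1/2)^(11/11) ≈ 0.5000.
C₀ = D/Vd = 165/15 ≈ 11.000 μg/mL.
Before the 5th dose, 4 doses have been given. Superposition: Cmin = C₀·(f + f² + … + f^4).
≈ 11.000 × (0.5000 + 0.2500 + 0.1250 + 0.0625) ≈ 11.000 × 0.9375 ≈ 10.312 μg/mL.

10.3 μg/mL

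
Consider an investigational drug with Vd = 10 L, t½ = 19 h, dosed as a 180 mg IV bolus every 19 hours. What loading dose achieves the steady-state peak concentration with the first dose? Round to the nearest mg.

360 mg

f = (1/2)^(19/19) ≈ 0.500000; accumulation ratio R = 1/(1−f) ≈ 2.00000.
Loading dose to hit Cmax,ss on first dose: D_load = D_maint·R ≈ 180 × 2.00000 ≈ 360.00 mg.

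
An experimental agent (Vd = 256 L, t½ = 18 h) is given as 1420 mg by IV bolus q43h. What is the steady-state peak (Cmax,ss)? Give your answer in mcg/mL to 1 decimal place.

τ/t½ = 43/18 ≈ 2.3889, so fraction remaining f = (1/2)^(43/18) ≈ 0.1909.
Accumulation ratio R = 1/(1 − f) ≈ 1/0.8091 ≈ 1.2359.
Single-dose peak C₀ = D/Vd = 1420/256 ≈ 5.547 mcg/mL.
Cmax,ss = C₀/(1 − f) ≈ 5.547/0.8091 ≈ 6.856 mcg/mL.

6.9 mcg/mL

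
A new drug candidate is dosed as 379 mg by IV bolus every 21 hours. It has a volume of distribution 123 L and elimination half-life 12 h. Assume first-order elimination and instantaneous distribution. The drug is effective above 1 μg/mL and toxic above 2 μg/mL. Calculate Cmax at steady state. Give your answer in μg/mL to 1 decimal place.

4.4 μg/mL

τ/t½ = 21/12 ≈ 1.75, so fraction remaining f = (1/2)^(21/12) ≈ 0.2973.
Accumulation ratio R = 1/(1 − f) ≈ 1/0.7027 ≈ 1.4231.
Single-dose peak C₀ = D/Vd = 379/123 ≈ 3.081 μg/mL.
Steady-state peak Cmax,ss = C₀·R ≈ 3.081 × 1.4231 ≈ 4.385 μg/mL.
Peak 4.4 μg/mL vs MTC 2 μg/mL: exceeds toxic threshold.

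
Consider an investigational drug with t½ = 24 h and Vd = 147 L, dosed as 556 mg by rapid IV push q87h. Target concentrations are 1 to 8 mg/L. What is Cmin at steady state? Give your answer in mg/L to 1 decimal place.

τ/t½ = 87/24 ≈ 3.625, so fraction remaining f = (1/2)^(87/24) ≈ 0.0811.
Accumulation ratio R = 1/(1 − f) ≈ 1/0.9189 ≈ 1.0883.
Single-dose peak C₀ = D/Vd = 556/147 ≈ 3.782 mg/L.
Cmax,ss = C₀/(1 − f) ≈ 3.782/0.9189 ≈ 4.116 mg/L.
One interval later, Cmin,ss = Cmax,ss·e^(−kτ) ≈ 4.116 × 0.0811 ≈ 0.334 mg/L.
Trough 0.3 mg/L vs MEC 1 mg/L: subtherapeutic.

0.3 mg/L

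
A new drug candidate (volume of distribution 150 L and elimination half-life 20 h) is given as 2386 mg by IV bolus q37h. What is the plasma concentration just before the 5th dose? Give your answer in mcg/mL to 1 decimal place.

f = (1/2)^(τ/t½) = (1/2)^(37/20) ≈ 0.2774.
C₀ = D/Vd = 2386/150 ≈ 15.907 mcg/mL.
Before the 5th dose, 4 doses have been given. Superposition: Cmin = C₀·(f + f² + … + f^4).
≈ 15.907 × (0.2774 + 0.0770 + 0.0213 + 0.0059) ≈ 15.907 × 0.3816 ≈ 6.070 mcg/mL.

6.1 mcg/mL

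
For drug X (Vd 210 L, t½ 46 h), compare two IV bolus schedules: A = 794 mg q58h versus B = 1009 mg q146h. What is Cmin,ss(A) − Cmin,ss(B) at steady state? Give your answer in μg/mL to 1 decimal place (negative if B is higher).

Regimen A: f = (1/2)^(58/46) ≈ 0.4173; Cmin,ss = (794/210)·f/(1−f) ≈ 2.708 μg/mL.
Regimen B: f = (1/2)^(146/46) ≈ 0.1108; Cmin,ss = (1009/210)·f/(1−f) ≈ 0.599 μg/mL.
Difference ≈ 2.708 − 0.599 ≈ 2.109 μg/mL.

2.1 μg/mL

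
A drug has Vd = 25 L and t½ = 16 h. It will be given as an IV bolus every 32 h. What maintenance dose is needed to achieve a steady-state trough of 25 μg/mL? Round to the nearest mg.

τ/t½ = 32/16 ≈ 2, so f = (1/2)^(32/16) ≈ 0.250000.
Cmin,ss = (D/Vd)·f/(1−f), so D = Cmin,ss·Vd·(1−f)/f.
D = 25 × 25 × (1−f)/f ≈ 25 × 25 × 3.00000 ≈ 1875.00 mg.

1875 mg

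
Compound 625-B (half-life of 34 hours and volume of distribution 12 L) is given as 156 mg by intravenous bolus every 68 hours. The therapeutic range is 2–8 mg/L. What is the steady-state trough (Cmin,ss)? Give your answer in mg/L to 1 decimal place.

The dosing interval is 2 half-lives, so f = 2^(−2) = 0.25.
Accumulation ratio R = 1/(1 − f) = 1/0.75 = 4/3.
Single-dose peak C₀ = D/Vd = 156/12 = 13 mg/L.
Steady-state peak Cmax,ss = C₀·R = 13 × 4/3 ≈ 17.333 mg/L.
Steady-state trough Cmin,ss = Cmax,ss·f ≈ 17.333 × 0.25 ≈ 4.333 mg/L.
Trough 4.3 mg/L vs MEC 2 mg/L: adequate.

4.3 mg/L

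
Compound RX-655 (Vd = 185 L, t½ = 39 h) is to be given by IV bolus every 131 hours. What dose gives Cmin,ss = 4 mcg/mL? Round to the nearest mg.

6852 mg

τ/t½ = 131/39 ≈ 3.359, so f = (1/2)^(131/39) ≈ 0.097465.
Cmin,ss = (D/Vd)·f/(1−f), so D = Cmin,ss·Vd·(1−f)/f.
D = 4 × 185 × (1−f)/f ≈ 4 × 185 × 9.26009 ≈ 6852.47 mg.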